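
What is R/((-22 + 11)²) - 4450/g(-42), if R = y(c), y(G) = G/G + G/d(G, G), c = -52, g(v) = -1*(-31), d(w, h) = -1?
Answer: -536807/3751 ≈ -143.11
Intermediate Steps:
g(v) = 31
y(G) = 1 - G (y(G) = G/G + G/(-1) = 1 + G*(-1) = 1 - G)
R = 53 (R = 1 - 1*(-52) = 1 + 52 = 53)
R/((-22 + 11)²) - 4450/g(-42) = 53/((-22 + 11)²) - 4450/31 = 53/((-11)²) - 4450*1/31 = 53/121 - 4450/31 = -536807/3751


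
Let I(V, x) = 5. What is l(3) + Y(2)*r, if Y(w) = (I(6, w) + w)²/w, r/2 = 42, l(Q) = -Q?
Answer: 2055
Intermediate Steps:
r = 84 (r = 2*42 = 84)
Y(w) = (5 + w)²/w
l(3) + Y(2)*r = -1*3 + ((5 + 2)²/2)*84 = -3 + ((½)*7²)*84 = -3 + ((½)*49)*84 = -3 + (49/2)*84 = -3 + 2058 = 2055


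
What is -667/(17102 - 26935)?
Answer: 667/9833 ≈ 0.067833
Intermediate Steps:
-667/(17102 - 26935) = -667/(-9833) = -667*(-1/9833) = 667/9833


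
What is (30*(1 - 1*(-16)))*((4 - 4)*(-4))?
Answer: 0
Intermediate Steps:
(30*(1 - 1*(-16)))*((4 - 4)*(-4)) = (30*(1 + 16))*(0*(-4)) = (30*17)*0 = 510*0 = 0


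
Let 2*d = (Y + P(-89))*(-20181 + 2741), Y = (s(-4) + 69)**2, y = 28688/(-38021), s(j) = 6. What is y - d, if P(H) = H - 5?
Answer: 1833764968032/38021 ≈ 4.8230e+7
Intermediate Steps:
P(H) = -5 + H
y = -28688/38021 (y = 28688*(-1/38021) = -28688/38021 ≈ -0.75453)
Y = 5625 (Y = (6 + 69)**2 = 75**2 = 5625)
d = -48230320 (d = ((5625 + (-5 - 89))*(-20181 + 2741))/2 = ((5625 - 94)*(-17440))/2 = (5531*(-17440))/2 = (1/2)*(-96460640) = -48230320)
y - d = -28688/38021 - 1*(-48230320) = -28688/38021 + 48230320 = 1833764968032/38021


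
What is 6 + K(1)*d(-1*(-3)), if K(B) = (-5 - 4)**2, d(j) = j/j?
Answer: 87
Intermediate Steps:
d(j) = 1
K(B) = 81 (K(B) = (-9)**2 = 81)
6 + K(1)*d(-1*(-3)) = 6 + 81*1 = 6 + 81 = 87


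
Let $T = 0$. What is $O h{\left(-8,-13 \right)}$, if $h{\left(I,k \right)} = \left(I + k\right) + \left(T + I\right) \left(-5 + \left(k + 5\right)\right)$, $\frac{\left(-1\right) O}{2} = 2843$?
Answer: $-471938$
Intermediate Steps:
$O = -5686$ ($O = \left(-2\right) 2843 = -5686$)
$h{\left(I,k \right)} = I + k + I k$ ($h{\left(I,k \right)} = \left(I + k\right) + \left(0 + I\right) \left(-5 + \left(k + 5\right)\right) = \left(I + k\right) + I \left(-5 + \left(5 + k\right)\right) = \left(I + k\right) + I k = I + k + I k$)
$O h{\left(-8,-13 \right)} = - 5686 \left(-8 - 13 - -104\right) = - 5686 \left(-8 - 13 + 104\right) = \left(-5686\right) 83 = -471938$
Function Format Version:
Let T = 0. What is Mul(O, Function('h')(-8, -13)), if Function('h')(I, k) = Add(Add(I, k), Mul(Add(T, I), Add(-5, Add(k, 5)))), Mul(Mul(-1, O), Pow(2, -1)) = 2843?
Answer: -471938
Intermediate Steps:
O = -5686 (O = Mul(-2, 2843) = -5686)
Function('h')(I, k) = Add(I, k, Mul(I, k)) (Function('h')(I, k) = Add(Add(I, k), Mul(Add(0, I), Add(-5, Add(k, 5)))) = Add(Add(I, k), Mul(I, Add(-5, Add(5, k)))) = Add(Add(I, k), Mul(I, k)) = Add(I, k, Mul(I, k)))
Mul(O, Function('h')(-8, -13)) = Mul(-5686, Add(-8, -13, Mul(-8, -13))) = Mul(-5686, Add(-8, -13, 104)) = Mul(-5686, 83) = -471938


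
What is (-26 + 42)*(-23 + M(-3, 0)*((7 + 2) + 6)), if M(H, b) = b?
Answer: -368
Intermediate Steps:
(-26 + 42)*(-23 + M(-3, 0)*((7 + 2) + 6)) = (-26 + 42)*(-23 + 0*((7 + 2) + 6)) = 16*(-23 + 0*(9 + 6)) = 16*(-23 + 0*15) = 16*(-23 + 0) = 16*(-23) = -368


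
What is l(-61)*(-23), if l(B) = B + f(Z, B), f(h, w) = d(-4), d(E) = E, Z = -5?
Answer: 1495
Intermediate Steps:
f(h, w) = -4
l(B) = -4 + B (l(B) = B - 4 = -4 + B)
l(-61)*(-23) = (-4 - 61)*(-23) = -65*(-23) = 1495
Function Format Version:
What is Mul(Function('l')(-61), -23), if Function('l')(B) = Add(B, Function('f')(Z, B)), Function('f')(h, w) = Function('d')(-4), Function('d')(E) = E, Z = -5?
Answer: 1495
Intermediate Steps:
Function('f')(h, w) = -4
Function('l')(B) = Add(-4, B) (Function('l')(B) = Add(B, -4) = Add(-4, B))
Mul(Function('l')(-61), -23) = Mul(Add(-4, -61), -23) = Mul(-65, -23) = 1495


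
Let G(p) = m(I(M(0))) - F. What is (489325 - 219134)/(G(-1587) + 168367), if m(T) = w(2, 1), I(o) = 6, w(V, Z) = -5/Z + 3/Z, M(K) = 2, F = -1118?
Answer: 270191/169483 ≈ 1.5942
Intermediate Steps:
w(V, Z) = -2/Z
m(T) = -2 (m(T) = -2/1 = -2*1 = -2)
G(p) = 1116 (G(p) = -2 - 1*(-1118) = -2 + 1118 = 1116)
(489325 - 219134)/(G(-1587) + 168367) = (489325 - 219134)/(1116 + 168367) = 270191/169483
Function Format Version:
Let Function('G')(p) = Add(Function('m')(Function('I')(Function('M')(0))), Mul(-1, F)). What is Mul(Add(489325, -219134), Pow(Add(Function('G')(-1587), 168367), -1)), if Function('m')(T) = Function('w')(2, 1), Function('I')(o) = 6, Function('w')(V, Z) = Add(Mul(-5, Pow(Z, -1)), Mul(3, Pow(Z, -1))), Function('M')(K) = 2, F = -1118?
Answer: Rational(270191, 169483) ≈ 1.5942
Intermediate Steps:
Function('w')(V, Z) = Mul(-2, Pow(Z, -1))
Function('m')(T) = -2 (Function('m')(T) = Mul(-2, Pow(1, -1)) = Mul(-2, 1) = -2)
Function('G')(p) = 1116 (Function('G')(p) = Add(-2, Mul(-1, -1118)) = Add(-2, 1118) = 1116)
Mul(Add(489325, -219134), Pow(Add(Function('G')(-1587), 168367), -1)) = Mul(Add(489325, -219134), Pow(Add(1116, 168367), -1)) = Mul(270191, Pow(169483, -1)) = Mul(270191, Rational(1, 169483)) = Rational(270191, 169483)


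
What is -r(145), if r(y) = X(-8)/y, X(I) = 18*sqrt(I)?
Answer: -36*I*sqrt(2)/145 ≈ -0.35112*I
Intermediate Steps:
r(y) = 36*I*sqrt(2)/y (r(y) = (18*sqrt(-8))/y = (18*(2*I*sqrt(2)))/y = (36*I*sqrt(2))/y = 36*I*sqrt(2)/y)
-r(145) = -36*I*sqrt(2)/145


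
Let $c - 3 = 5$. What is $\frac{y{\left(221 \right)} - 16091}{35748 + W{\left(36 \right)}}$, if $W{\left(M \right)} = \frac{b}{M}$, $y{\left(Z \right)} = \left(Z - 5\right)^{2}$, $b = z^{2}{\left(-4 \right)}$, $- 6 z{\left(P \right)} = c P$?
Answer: $\frac{2475765}{2895652} \approx 0.85499$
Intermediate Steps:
$c = 8$ ($c = 3 + 5 = 8$)
$z{\left(P \right)} = - \frac{4 P}{3}$ ($z{\left(P \right)} = - \frac{8 P}{6} = - \frac{4 P}{3}$)
$b = \frac{256}{9}$ ($b = \left(\left(- \frac{4}{3}\right) \left(-4\right)\right)^{2} = \left(\frac{16}{3}\right)^{2} = \frac{256}{9} \approx 28.444$)
$y{\left(Z \right)} = \left(-5 + Z\right)^{2}$
$W{\left(M \right)} = \frac{256}{9 M}$
$\frac{y{\left(221 \right)} - 16091}{35748 + W{\left(36 \right)}} = \frac{\left(-5 + 221\right)^{2} - 16091}{35748 + \frac{256}{9 \cdot 36}} = \frac{216^{2} - 16091}{35748 + \frac{256}{9} \cdot \frac{1}{36}} = \frac{46656 - 16091}{35748 + \frac{64}{81}} = \frac{30565}{\frac{2895652}{81}} = 30565 \cdot \frac{81}{2895652} = \frac{2475765}{2895652}$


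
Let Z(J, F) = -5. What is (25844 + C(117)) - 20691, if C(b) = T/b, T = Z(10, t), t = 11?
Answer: 602896/117 ≈ 5153.0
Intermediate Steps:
T = -5
C(b) = -5/b
(25844 + C(117)) - 20691 = (25844 - 5/117) - 20691 = 3023743/117 - 20691 = 602896/117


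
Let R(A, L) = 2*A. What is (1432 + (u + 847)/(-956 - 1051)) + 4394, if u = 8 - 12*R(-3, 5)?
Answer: 1299095/223 ≈ 5825.5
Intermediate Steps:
u = 80 (u = 8 - 24*(-3) = 8 - 12*(-6) = 8 + 72 = 80)
(1432 + (u + 847)/(-956 - 1051)) + 4394 = (1432 + (80 + 847)/(-956 - 1051)) + 4394 = (1432 + 927/(-2007)) + 4394 = (1432 + 927*(-1/2007)) + 4394 = (1432 - 103/223) + 4394 = 319233/223 + 4394 = 1299095/223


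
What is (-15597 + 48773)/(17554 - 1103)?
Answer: 33176/16451 ≈ 2.0167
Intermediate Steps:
(-15597 + 48773)/(17554 - 1103) = 33176/16451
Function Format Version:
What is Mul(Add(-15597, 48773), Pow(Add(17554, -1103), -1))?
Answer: Rational(33176, 16451) ≈ 2.0167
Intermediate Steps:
Mul(Add(-15597, 48773), Pow(Add(17554, -1103), -1)) = Mul(33176, Pow(16451, -1)) = Mul(33176, Rational(1, 16451)) = Rational(33176, 16451)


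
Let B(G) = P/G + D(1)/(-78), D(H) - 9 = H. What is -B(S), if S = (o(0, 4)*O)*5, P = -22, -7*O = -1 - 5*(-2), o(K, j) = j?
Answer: -851/1170 ≈ -0.72735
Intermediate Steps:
O = -9/7 (O = -(-1 - 5*(-2))/7 = -(-1 - 1*(-10))/7 = -(-1 + 10)/7 = -⅐*9 = -9/7 ≈ -1.2857)
D(H) = 9 + H
S = -180/7 (S = (4*(-9/7))*5 = -36/7*5 = -180/7 ≈ -25.714)
B(G) = -5/39 - 22/G (B(G) = -22/G + (9 + 1)/(-78) = -22/G + 10*(-1/78) = -22/G - 5/39 = -5/39 - 22/G)
-B(S) = -(-5/39 - 22/(-180/7)) = -(-5/39 - 22*(-7/180)) = -(-5/39 + 77/90) = -1*851/1170 = -851/1170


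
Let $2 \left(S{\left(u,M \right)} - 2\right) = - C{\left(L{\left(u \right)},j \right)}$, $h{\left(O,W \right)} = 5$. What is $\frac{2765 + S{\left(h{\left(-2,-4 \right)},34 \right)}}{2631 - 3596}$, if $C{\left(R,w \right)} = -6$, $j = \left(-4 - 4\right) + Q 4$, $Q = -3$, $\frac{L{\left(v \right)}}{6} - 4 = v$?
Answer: $- \frac{554}{193} \approx -2.8705$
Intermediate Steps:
$L{\left(v \right)} = 24 + 6 v$
$j = -20$ ($j = \left(-4 - 4\right) - 12 = -8 - 12 = -20$)
$S{\left(u,M \right)} = 5$ ($S{\left(u,M \right)} = 2 + \frac{\left(-1\right) \left(-6\right)}{2} = 2 + \frac{1}{2} \cdot 6 = 2 + 3 = 5$)
$\frac{2765 + S{\left(h{\left(-2,-4 \right)},34 \right)}}{2631 - 3596} = \frac{2765 + 5}{2631 - 3596} = \frac{2770}{-965} = 2770 \left(- \frac{1}{965}\right) = - \frac{554}{193}$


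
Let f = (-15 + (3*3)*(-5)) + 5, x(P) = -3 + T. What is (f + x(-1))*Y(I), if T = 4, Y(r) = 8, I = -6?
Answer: -432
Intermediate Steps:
x(P) = 1 (x(P) = -3 + 4 = 1)
f = -55 (f = (-15 + 9*(-5)) + 5 = (-15 - 45) + 5 = -60 + 5 = -55)
(f + x(-1))*Y(I) = (-55 + 1)*8 = -54*8 = -432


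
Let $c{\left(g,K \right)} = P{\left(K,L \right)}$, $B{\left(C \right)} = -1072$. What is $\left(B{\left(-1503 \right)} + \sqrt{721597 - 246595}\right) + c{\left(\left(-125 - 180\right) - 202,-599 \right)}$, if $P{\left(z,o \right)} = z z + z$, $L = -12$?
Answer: $357130 + 3 \sqrt{52778} \approx 3.5782 \cdot 10^{5}$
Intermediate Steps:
$P{\left(z,o \right)} = z + z^{2}$ ($P{\left(z,o \right)} = z^{2} + z = z + z^{2}$)
$c{\left(g,K \right)} = K \left(1 + K\right)$
$\left(B{\left(-1503 \right)} + \sqrt{721597 - 246595}\right) + c{\left(\left(-125 - 180\right) - 202,-599 \right)} = \left(-1072 + \sqrt{721597 - 246595}\right) - 599 \left(1 - 599\right) = \left(-1072 + \sqrt{475002}\right) - -358202 = \left(-1072 + 3 \sqrt{52778}\right) + 358202 = 357130 + 3 \sqrt{52778}$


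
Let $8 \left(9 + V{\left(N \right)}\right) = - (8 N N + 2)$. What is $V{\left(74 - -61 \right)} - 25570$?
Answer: $- \frac{175217}{4} \approx -43804.0$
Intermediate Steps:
$V{\left(N \right)} = - \frac{37}{4} - N^{2}$ ($V{\left(N \right)} = -9 + \frac{\left(-1\right) \left(8 N N + 2\right)}{8} = -9 + \frac{\left(-1\right) \left(8 N^{2} + 2\right)}{8} = -9 + \frac{\left(-1\right) \left(2 + 8 N^{2}\right)}{8} = -9 + \frac{-2 - 8 N^{2}}{8} = -9 - \left(\frac{1}{4} + N^{2}\right) = - \frac{37}{4} - N^{2}$)
$V{\left(74 - -61 \right)} - 25570 = \left(- \frac{37}{4} - \left(74 - -61\right)^{2}\right) - 25570 = \left(- \frac{37}{4} - \left(74 + 61\right)^{2}\right) - 25570 = \left(- \frac{37}{4} - 135^{2}\right) - 25570 = \left(- \frac{37}{4} - 18225\right) - 25570 = - \frac{72937}{4} - 25570 = - \frac{175217}{4}$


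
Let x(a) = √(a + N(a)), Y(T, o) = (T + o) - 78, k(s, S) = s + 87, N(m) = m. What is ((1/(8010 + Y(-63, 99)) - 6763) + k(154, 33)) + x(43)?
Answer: -51967295/7968 + √86 ≈ -6512.7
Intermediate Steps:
k(s, S) = 87 + s
Y(T, o) = -78 + T + o
x(a) = √2*√a (x(a) = √(a + a) = √(2*a) = √2*√a)
((1/(8010 + Y(-63, 99)) - 6763) + k(154, 33)) + x(43) = ((1/(8010 + (-78 - 63 + 99)) - 6763) + (87 + 154)) + √2*√43 = ((1/(8010 - 42) - 6763) + 241) + √86 = ((1/7968 - 6763) + 241) + √86 = (-53887583/7968 + 241) + √86 = -51967295/7968 + √86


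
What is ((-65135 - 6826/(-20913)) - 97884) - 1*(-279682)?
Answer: 2439780145/20913 ≈ 1.1666e+5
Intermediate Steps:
((-65135 - 6826/(-20913)) - 97884) - 1*(-279682) = ((-65135 - 6826*(-1/20913)) - 97884) + 279682 = ((-65135 + 6826/20913) - 97884) + 279682 = (-1362161429/20913 - 97884) + 279682 = -3409209521/20913 + 279682 = 2439780145/20913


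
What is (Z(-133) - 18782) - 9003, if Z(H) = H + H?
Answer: -28051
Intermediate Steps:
Z(H) = 2*H
(Z(-133) - 18782) - 9003 = (2*(-133) - 18782) - 9003 = (-266 - 18782) - 9003 = -19048 - 9003 = -28051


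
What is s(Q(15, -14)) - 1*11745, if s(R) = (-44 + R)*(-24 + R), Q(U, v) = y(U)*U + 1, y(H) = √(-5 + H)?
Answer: -8506 - 990*√10 ≈ -11637.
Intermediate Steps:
Q(U, v) = 1 + U*√(-5 + U) (Q(U, v) = √(-5 + U)*U + 1 = U*√(-5 + U) + 1 = 1 + U*√(-5 + U))
s(Q(15, -14)) - 1*11745 = (1056 + (1 + 15*√(-5 + 15))² - 68*(1 + 15*√(-5 + 15))) - 1*11745 = (1056 + (1 + 15*√10)² - 68*(1 + 15*√10)) - 11745 = (1056 + (1 + 15*√10)² + (-68 - 1020*√10)) - 11745 = (988 + (1 + 15*√10)² - 1020*√10) - 11745 = -10757 + (1 + 15*√10)² - 1020*√10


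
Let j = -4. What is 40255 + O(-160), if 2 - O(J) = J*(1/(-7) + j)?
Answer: 277159/7 ≈ 39594.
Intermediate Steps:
O(J) = 2 + 29*J/7 (O(J) = 2 - J*(1/(-7) - 4) = 2 - J*(-⅐ - 4) = 2 - J*(-29)/7 = 2 - (-29)*J/7 = 2 + 29*J/7)
40255 + O(-160) = 40255 + (2 + (29/7)*(-160)) = 40255 + (2 - 4640/7) = 40255 - 4626/7 = 277159/7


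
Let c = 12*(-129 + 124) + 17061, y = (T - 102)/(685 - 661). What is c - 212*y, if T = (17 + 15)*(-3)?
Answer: 18750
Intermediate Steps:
T = -96 (T = 32*(-3) = -96)
y = -33/4 (y = (-96 - 102)/(685 - 661) = -198/24 = -198*1/24 = -33/4 ≈ -8.2500)
c = 17001 (c = 12*(-5) + 17061 = -60 + 17061 = 17001)
c - 212*y = 17001 - 212*(-33)/4 = 17001 - 1*(-1749) = 17001 + 1749 = 18750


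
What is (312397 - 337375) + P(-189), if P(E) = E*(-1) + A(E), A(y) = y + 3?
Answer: -24975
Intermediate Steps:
A(y) = 3 + y
P(E) = 3 (P(E) = E*(-1) + (3 + E) = -E + (3 + E) = 3)
(312397 - 337375) + P(-189) = (312397 - 337375) + 3 = -24978 + 3 = -24975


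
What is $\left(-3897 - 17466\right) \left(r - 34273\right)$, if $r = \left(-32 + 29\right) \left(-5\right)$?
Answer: $731853654$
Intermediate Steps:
$r = 15$ ($r = \left(-3\right) \left(-5\right) = 15$)
$\left(-3897 - 17466\right) \left(r - 34273\right) = \left(-3897 - 17466\right) \left(15 - 34273\right) = \left(-21363\right) \left(-34258\right) = 731853654$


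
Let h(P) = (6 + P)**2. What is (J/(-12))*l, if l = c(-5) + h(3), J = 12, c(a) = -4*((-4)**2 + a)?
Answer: -37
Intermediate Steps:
c(a) = -64 - 4*a (c(a) = -4*(16 + a) = -64 - 4*a)
l = 37 (l = (-64 - 4*(-5)) + (6 + 3)**2 = (-64 + 20) + 9**2 = -44 + 81 = 37)
(J/(-12))*l = (12/(-12))*37 = -1/12*12*37 = -1*37 = -37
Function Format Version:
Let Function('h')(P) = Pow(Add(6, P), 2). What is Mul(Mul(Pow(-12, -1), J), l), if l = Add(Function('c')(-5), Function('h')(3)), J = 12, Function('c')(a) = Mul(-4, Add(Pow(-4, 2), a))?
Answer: -37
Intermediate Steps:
Function('c')(a) = Add(-64, Mul(-4, a)) (Function('c')(a) = Mul(-4, Add(16, a)) = Add(-64, Mul(-4, a)))
l = 37 (l = Add(Add(-64, Mul(-4, -5)), Pow(Add(6, 3), 2)) = Add(Add(-64, 20), Pow(9, 2)) = Add(-44, 81) = 37)
Mul(Mul(Pow(-12, -1), J), l) = Mul(Mul(Pow(-12, -1), 12), 37) = Mul(Mul(Rational(-1, 12), 12), 37) = Mul(-1, 37) = -37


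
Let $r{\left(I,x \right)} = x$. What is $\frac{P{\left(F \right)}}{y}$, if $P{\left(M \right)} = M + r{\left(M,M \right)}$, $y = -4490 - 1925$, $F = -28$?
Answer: $\frac{56}{6415} \approx 0.0087295$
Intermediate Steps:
$y = -6415$ ($y = -4490 - 1925 = -6415$)
$P{\left(M \right)} = 2 M$ ($P{\left(M \right)} = M + M = 2 M$)
$\frac{P{\left(F \right)}}{y} = \frac{2 \left(-28\right)}{-6415} = \left(-56\right) \left(- \frac{1}{6415}\right) = \frac{56}{6415}$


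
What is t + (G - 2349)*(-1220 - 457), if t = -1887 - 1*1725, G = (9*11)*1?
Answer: 3769638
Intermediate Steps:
G = 99 (G = 99*1 = 99)
t = -3612 (t = -1887 - 1725 = -3612)
t + (G - 2349)*(-1220 - 457) = -3612 + (99 - 2349)*(-1220 - 457) = -3612 - 2250*(-1677) = -3612 + 3773250 = 3769638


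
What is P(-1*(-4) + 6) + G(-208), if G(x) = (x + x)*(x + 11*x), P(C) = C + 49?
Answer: 1038395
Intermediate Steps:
P(C) = 49 + C
G(x) = 24*x² (G(x) = (2*x)*(12*x) = 24*x²)
P(-1*(-4) + 6) + G(-208) = (49 + (-1*(-4) + 6)) + 24*(-208)² = (49 + (4 + 6)) + 24*43264 = (49 + 10) + 1038336 = 59 + 1038336 = 1038395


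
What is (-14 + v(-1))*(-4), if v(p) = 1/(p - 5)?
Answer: 170/3 ≈ 56.667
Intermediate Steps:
v(p) = 1/(-5 + p)
(-14 + v(-1))*(-4) = (-14 + 1/(-5 - 1))*(-4) = (-14 + 1/(-6))*(-4) = (-14 - 1/6)*(-4) = -85/6*(-4) = 170/3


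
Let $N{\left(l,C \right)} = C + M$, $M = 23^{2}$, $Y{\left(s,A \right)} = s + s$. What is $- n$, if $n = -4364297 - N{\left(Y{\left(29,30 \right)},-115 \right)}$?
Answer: $4364711$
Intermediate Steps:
$Y{\left(s,A \right)} = 2 s$
$M = 529$
$N{\left(l,C \right)} = 529 + C$ ($N{\left(l,C \right)} = C + 529 = 529 + C$)
$n = -4364711$ ($n = -4364297 - \left(529 - 115\right) = -4364297 - 414 = -4364711$)
$- n = \left(-1\right) \left(-4364711\right) = 4364711$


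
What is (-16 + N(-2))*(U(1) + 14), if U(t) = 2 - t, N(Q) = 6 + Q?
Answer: -180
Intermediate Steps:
(-16 + N(-2))*(U(1) + 14) = (-16 + (6 - 2))*((2 - 1*1) + 14) = (-16 + 4)*((2 - 1) + 14) = -12*(1 + 14) = -12*15 = -180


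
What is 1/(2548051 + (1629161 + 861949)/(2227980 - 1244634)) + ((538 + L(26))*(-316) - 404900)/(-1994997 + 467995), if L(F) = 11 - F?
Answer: 119052070649848975/318840339884492626 ≈ 0.37339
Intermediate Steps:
1/(2548051 + (1629161 + 861949)/(2227980 - 1244634)) + ((538 + L(26))*(-316) - 404900)/(-1994997 + 467995) = 1/(2548051 + (1629161 + 861949)/(2227980 - 1244634)) + ((538 + (11 - 1*26))*(-316) - 404900)/(-1994997 + 467995) = 1/(2548051 + 2491110/983346) + ((538 + (11 - 26))*(-316) - 404900)/(-1527002) = 1/(2548051 + 2491110*(1/983346)) + ((538 - 15)*(-316) - 404900)*(-1/1527002) = 1/(2548051 + 415185/163891) + (523*(-316) - 404900)*(-1/1527002) = 1/(417603041626/163891) + (-165268 - 404900)*(-1/1527002) = 163891/417603041626 - 570168*(-1/1527002) = 163891/417603041626 + 285084/763501 = 119052070649848975/318840339884492626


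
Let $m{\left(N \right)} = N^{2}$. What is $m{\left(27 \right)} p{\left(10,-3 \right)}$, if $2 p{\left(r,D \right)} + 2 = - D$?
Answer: $\frac{729}{2} \approx 364.5$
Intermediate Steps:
$p{\left(r,D \right)} = -1 - \frac{D}{2}$ ($p{\left(r,D \right)} = -1 + \frac{\left(-1\right) D}{2} = -1 - \frac{D}{2}$)
$m{\left(27 \right)} p{\left(10,-3 \right)} = 27^{2} \left(-1 - - \frac{3}{2}\right) = 729 \left(-1 + \frac{3}{2}\right) = 729 \cdot \frac{1}{2} = \frac{729}{2}$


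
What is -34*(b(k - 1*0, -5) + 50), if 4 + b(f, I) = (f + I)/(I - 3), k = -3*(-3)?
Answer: -1547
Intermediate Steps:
k = 9
b(f, I) = -4 + (I + f)/(-3 + I) (b(f, I) = -4 + (f + I)/(I - 3) = -4 + (I + f)/(-3 + I))
-34*(b(k - 1*0, -5) + 50) = -34*((12 + (9 - 1*0) - 3*(-5))/(-3 - 5) + 50) = -34*((12 + (9 + 0) + 15)/(-8) + 50) = -34*(-(12 + 9 + 15)/8 + 50) = -34*(-⅛*36 + 50) = -34*(-9/2 + 50) = -34*91/2 = -1547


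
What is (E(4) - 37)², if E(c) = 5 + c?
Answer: 784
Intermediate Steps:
(E(4) - 37)² = ((5 + 4) - 37)² = (9 - 37)² = (-28)² = 784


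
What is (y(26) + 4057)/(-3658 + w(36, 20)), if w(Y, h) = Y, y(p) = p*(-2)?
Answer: -4005/3622 ≈ -1.1057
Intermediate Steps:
y(p) = -2*p
(y(26) + 4057)/(-3658 + w(36, 20)) = (-2*26 + 4057)/(-3658 + 36) = (-52 + 4057)/(-3622) = 4005*(-1/3622) = -4005/3622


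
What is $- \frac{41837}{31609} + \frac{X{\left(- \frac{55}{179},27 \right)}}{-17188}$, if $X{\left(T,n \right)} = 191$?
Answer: $- \frac{725131675}{543295492} \approx -1.3347$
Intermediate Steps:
$- \frac{41837}{31609} + \frac{X{\left(- \frac{55}{179},27 \right)}}{-17188} = - \frac{41837}{31609} + \frac{191}{-17188} = \left(-41837\right) \frac{1}{31609} + 191 \left(- \frac{1}{17188}\right) = - \frac{41837}{31609} - \frac{191}{17188} = - \frac{725131675}{543295492}$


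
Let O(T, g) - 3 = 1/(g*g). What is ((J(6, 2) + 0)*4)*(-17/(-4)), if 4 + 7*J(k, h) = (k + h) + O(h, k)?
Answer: 4301/252 ≈ 17.067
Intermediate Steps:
O(T, g) = 3 + g**(-2) (O(T, g) = 3 + 1/(g*g) = 3 + 1/(g**2) = 3 + g**(-2))
J(k, h) = -1/7 + h/7 + k/7 + 1/(7*k**2) (J(k, h) = -4/7 + ((k + h) + (3 + k**(-2)))/7 = -4/7 + ((h + k) + (3 + k**(-2)))/7 = -4/7 + (3 + h + k + k**(-2))/7 = -4/7 + (3/7 + h/7 + k/7 + 1/(7*k**2)) = -1/7 + h/7 + k/7 + 1/(7*k**2))
((J(6, 2) + 0)*4)*(-17/(-4)) = (((-1/7 + (1/7)*2 + (1/7)*6 + (1/7)/6**2) + 0)*4)*(-17/(-4)) = (((-1/7 + 2/7 + 6/7 + (1/7)*(1/36)) + 0)*4)*(-17*(-1/4)) = (((-1/7 + 2/7 + 6/7 + 1/252) + 0)*4)*(17/4) = ((253/252 + 0)*4)*(17/4) = ((253/252)*4)*(17/4) = (253/63)*(17/4) = 4301/252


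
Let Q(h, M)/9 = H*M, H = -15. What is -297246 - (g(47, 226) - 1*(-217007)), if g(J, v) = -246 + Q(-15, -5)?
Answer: -514682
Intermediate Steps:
Q(h, M) = -135*M (Q(h, M) = 9*(-15*M) = -135*M)
g(J, v) = 429 (g(J, v) = -246 - 135*(-5) = -246 + 675 = 429)
-297246 - (g(47, 226) - 1*(-217007)) = -297246 - (429 - 1*(-217007)) = -297246 - (429 + 217007) = -297246 - 1*217436 = -297246 - 217436 = -514682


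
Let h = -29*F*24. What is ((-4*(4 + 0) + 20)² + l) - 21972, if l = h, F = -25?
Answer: -4556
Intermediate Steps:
h = 17400 (h = -29*(-25)*24 = 725*24 = 17400)
l = 17400
((-4*(4 + 0) + 20)² + l) - 21972 = ((-4*(4 + 0) + 20)² + 17400) - 21972 = ((-4*4 + 20)² + 17400) - 21972 = ((-16 + 20)² + 17400) - 21972 = (4² + 17400) - 21972 = (16 + 17400) - 21972 = 17416 - 21972 = -4556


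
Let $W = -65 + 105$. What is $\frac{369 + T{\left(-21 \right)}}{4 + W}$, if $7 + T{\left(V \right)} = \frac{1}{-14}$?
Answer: $\frac{5067}{616} \approx 8.2256$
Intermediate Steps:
$T{\left(V \right)} = - \frac{99}{14}$ ($T{\left(V \right)} = -7 + \frac{1}{-14} = -7 - \frac{1}{14} = - \frac{99}{14}$)
$W = 40$
$\frac{369 + T{\left(-21 \right)}}{4 + W} = \frac{369 - \frac{99}{14}}{4 + 40} = \frac{5067}{14 \cdot 44} = \frac{5067}{14} \cdot \frac{1}{44} = \frac{5067}{616}$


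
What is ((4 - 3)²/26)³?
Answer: 1/17576 ≈ 5.6896e-5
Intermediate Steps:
((4 - 3)²/26)³ = (1²*(1/26))³ = (1*(1/26))³ = (1/26)³ = 1/17576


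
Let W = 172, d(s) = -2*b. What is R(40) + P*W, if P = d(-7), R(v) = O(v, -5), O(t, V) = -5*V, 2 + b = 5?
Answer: -1007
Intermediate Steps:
b = 3 (b = -2 + 5 = 3)
d(s) = -6 (d(s) = -2*3 = -6)
R(v) = 25 (R(v) = -5*(-5) = 25)
P = -6
R(40) + P*W = 25 - 6*172 = 25 - 1032 = -1007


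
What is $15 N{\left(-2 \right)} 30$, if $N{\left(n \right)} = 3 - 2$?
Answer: $450$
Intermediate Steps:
$N{\left(n \right)} = 1$ ($N{\left(n \right)} = 3 - 2 = 1$)
$15 N{\left(-2 \right)} 30 = 15 \cdot 1 \cdot 30 = 15 \cdot 30 = 450$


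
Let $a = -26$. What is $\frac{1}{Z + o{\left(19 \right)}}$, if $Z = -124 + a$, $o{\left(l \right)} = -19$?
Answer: $- \frac{1}{169} \approx -0.0059172$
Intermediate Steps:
$Z = -150$ ($Z = -124 - 26 = -150$)
$\frac{1}{Z + o{\left(19 \right)}} = \frac{1}{-150 - 19} = \frac{1}{-169} = - \frac{1}{169}$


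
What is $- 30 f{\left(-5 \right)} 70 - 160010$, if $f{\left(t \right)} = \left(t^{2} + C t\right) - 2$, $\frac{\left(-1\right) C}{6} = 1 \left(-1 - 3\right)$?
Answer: $43690$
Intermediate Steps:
$C = 24$ ($C = - 6 \cdot 1 \left(-1 - 3\right) = - 6 \cdot 1 \left(-4\right) = \left(-6\right) \left(-4\right) = 24$)
$f{\left(t \right)} = -2 + t^{2} + 24 t$ ($f{\left(t \right)} = \left(t^{2} + 24 t\right) - 2 = -2 + t^{2} + 24 t$)
$- 30 f{\left(-5 \right)} 70 - 160010 = - 30 \left(-2 + \left(-5\right)^{2} + 24 \left(-5\right)\right) 70 - 160010 = - 30 \left(-2 + 25 - 120\right) 70 - 160010 = \left(-30\right) \left(-97\right) 70 - 160010 = 2910 \cdot 70 - 160010 = 203700 - 160010 = 43690$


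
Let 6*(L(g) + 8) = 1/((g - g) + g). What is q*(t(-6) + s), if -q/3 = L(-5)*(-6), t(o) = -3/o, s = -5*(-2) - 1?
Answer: -13737/10 ≈ -1373.7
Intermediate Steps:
s = 9 (s = 10 - 1 = 9)
L(g) = -8 + 1/(6*g) (L(g) = -8 + 1/(6*((g - g) + g)) = -8 + 1/(6*(0 + g)) = -8 + 1/(6*g))
q = -723/5 (q = -3*(-8 + (⅙)/(-5))*(-6) = -3*(-8 + (⅙)*(-⅕))*(-6) = -3*(-8 - 1/30)*(-6) = -(-241)*(-6)/10 = -3*241/5 = -723/5 ≈ -144.60)
q*(t(-6) + s) = -723*(-3/(-6) + 9)/5 = -723*(-3*(-⅙) + 9)/5 = -723*(½ + 9)/5 = -723/5*19/2 = -13737/10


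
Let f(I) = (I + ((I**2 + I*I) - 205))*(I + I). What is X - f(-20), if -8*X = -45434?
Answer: 114717/4 ≈ 28679.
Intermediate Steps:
X = 22717/4 (X = -1/8*(-45434) = 22717/4 ≈ 5679.3)
f(I) = 2*I*(-205 + I + 2*I**2) (f(I) = (I + ((I**2 + I**2) - 205))*(2*I) = (I + (2*I**2 - 205))*(2*I) = (I + (-205 + 2*I**2))*(2*I) = (-205 + I + 2*I**2)*(2*I) = 2*I*(-205 + I + 2*I**2))
X - f(-20) = 22717/4 - 2*(-20)*(-205 - 20 + 2*(-20)**2) = 22717/4 - 2*(-20)*(-205 - 20 + 2*400) = 22717/4 - 2*(-20)*(-205 - 20 + 800) = 22717/4 - 2*(-20)*575 = 22717/4 - 1*(-23000) = 22717/4 + 23000 = 114717/4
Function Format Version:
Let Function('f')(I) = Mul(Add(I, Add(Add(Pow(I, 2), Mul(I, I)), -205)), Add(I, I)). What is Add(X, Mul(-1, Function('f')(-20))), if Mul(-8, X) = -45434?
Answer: Rational(114717, 4) ≈ 28679.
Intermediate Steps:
X = Rational(22717, 4) (X = Mul(Rational(-1, 8), -45434) = Rational(22717, 4) ≈ 5679.3)
Function('f')(I) = Mul(2, I, Add(-205, I, Mul(2, Pow(I, 2)))) (Function('f')(I) = Mul(Add(I, Add(Add(Pow(I, 2), Pow(I, 2)), -205)), Mul(2, I)) = Mul(Add(I, Add(Mul(2, Pow(I, 2)), -205)), Mul(2, I)) = Mul(Add(I, Add(-205, Mul(2, Pow(I, 2)))), Mul(2, I)) = Mul(Add(-205, I, Mul(2, Pow(I, 2))), Mul(2, I)) = Mul(2, I, Add(-205, I, Mul(2, Pow(I, 2)))))
Add(X, Mul(-1, Function('f')(-20))) = Add(Rational(22717, 4), Mul(-1, Mul(2, -20, Add(-205, -20, Mul(2, Pow(-20, 2)))))) = Add(Rational(22717, 4), Mul(-1, Mul(2, -20, Add(-205, -20, Mul(2, 400))))) = Add(Rational(22717, 4), Mul(-1, Mul(2, -20, Add(-205, -20, 800)))) = Add(Rational(22717, 4), Mul(-1, Mul(2, -20, 575))) = Add(Rational(22717, 4), Mul(-1, -23000)) = Add(Rational(22717, 4), 23000) = Rational(114717, 4)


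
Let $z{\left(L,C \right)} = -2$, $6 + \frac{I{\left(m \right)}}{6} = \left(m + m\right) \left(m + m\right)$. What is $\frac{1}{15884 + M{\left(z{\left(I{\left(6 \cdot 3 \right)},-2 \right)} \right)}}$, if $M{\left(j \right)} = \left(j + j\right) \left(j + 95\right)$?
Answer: $\frac{1}{15512} \approx 6.4466 \cdot 10^{-5}$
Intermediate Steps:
$I{\left(m \right)} = -36 + 24 m^{2}$ ($I{\left(m \right)} = -36 + 6 \left(m + m\right) \left(m + m\right) = -36 + 6 \cdot 2 m 2 m = -36 + 6 \cdot 4 m^{2} = -36 + 24 m^{2}$)
$M{\left(j \right)} = 2 j \left(95 + j\right)$
$\frac{1}{15884 + M{\left(z{\left(I{\left(6 \cdot 3 \right)},-2 \right)} \right)}} = \frac{1}{15884 + 2 \left(-2\right) \left(95 - 2\right)} = \frac{1}{15884 + 2 \left(-2\right) 93} = \frac{1}{15884 - 372} = \frac{1}{15512}$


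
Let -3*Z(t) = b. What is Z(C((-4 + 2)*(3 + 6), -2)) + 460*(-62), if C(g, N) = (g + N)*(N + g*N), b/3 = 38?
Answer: -28558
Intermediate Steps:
b = 114 (b = 3*38 = 114)
C(g, N) = (N + g)*(N + N*g)
Z(t) = -38 (Z(t) = -⅓*114 = -38)
Z(C((-4 + 2)*(3 + 6), -2)) + 460*(-62) = -38 + 460*(-62) = -38 - 28520 = -28558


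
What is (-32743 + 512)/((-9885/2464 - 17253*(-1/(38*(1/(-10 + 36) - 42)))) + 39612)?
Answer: -1646238807136/2022475098411 ≈ -0.81397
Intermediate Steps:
(-32743 + 512)/((-9885/2464 - 17253*(-1/(38*(1/(-10 + 36) - 42)))) + 39612) = -32231/((-9885*1/2464 - 17253*(-1/(38*(1/26 - 42)))) + 39612) = -32231/((-9885/2464 - 17253*(-1/(38*(1/26 - 42)))) + 39612) = -32231/((-9885/2464 - 17253/((-38*(-1091/26)))) + 39612) = -32231/((-9885/2464 - 17253/20729/13) + 39612) = -32231/((-9885/2464 - 17253*13/20729) + 39612) = -32231/((-9885/2464 - 224289/20729) + 39612) = -32231/(-757554261/51076256 + 39612) = -32231/2022475098411/51076256 = -32231*51076256/2022475098411 = -1646238807136/2022475098411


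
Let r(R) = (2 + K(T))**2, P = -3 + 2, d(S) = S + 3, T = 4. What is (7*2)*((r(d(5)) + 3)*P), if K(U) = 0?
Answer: -98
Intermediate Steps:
d(S) = 3 + S
P = -1
r(R) = 4 (r(R) = (2 + 0)**2 = 2**2 = 4)
(7*2)*((r(d(5)) + 3)*P) = (7*2)*((4 + 3)*(-1)) = 14*(7*(-1)) = 14*(-7) = -98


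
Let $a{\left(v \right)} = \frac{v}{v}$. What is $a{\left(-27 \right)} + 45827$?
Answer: $45828$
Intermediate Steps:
$a{\left(v \right)} = 1$
$a{\left(-27 \right)} + 45827 = 1 + 45827 = 45828$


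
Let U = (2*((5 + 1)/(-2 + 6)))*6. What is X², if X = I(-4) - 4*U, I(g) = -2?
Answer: 5476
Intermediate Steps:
U = 18 (U = (2*(6/4))*6 = (2*(6*(¼)))*6 = (2*(3/2))*6 = 3*6 = 18)
X = -74 (X = -2 - 4*18 = -2 - 72 = -74)
X² = (-74)² = 5476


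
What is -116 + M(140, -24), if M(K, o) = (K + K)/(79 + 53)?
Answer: -3758/33 ≈ -113.88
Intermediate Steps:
M(K, o) = K/66 (M(K, o) = (2*K)/132 = (2*K)*(1/132) = K/66)
-116 + M(140, -24) = -116 + (1/66)*140 = -116 + 70/33 = -3758/33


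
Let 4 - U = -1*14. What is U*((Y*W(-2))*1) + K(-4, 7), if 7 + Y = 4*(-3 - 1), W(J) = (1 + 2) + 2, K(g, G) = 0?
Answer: -2070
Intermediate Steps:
U = 18 (U = 4 - (-1)*14 = 4 - 1*(-14) = 4 + 14 = 18)
W(J) = 5 (W(J) = 3 + 2 = 5)
Y = -23 (Y = -7 + 4*(-3 - 1) = -7 + 4*(-4) = -7 - 16 = -23)
U*((Y*W(-2))*1) + K(-4, 7) = 18*(-23*5*1) + 0 = 18*(-115*1) + 0 = 18*(-115) + 0 = -2070 + 0 = -2070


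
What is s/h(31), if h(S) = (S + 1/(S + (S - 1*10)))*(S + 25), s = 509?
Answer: 6617/22582 ≈ 0.29302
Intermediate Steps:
h(S) = (25 + S)*(S + 1/(-10 + 2*S)) (h(S) = (S + 1/(S + (S - 10)))*(25 + S) = (S + 1/(S + (-10 + S)))*(25 + S) = (S + 1/(-10 + 2*S))*(25 + S) = (25 + S)*(S + 1/(-10 + 2*S)))
s/h(31) = 509/(((25 - 249*31 + 2*31**3 + 40*31**2)/(2*(-5 + 31)))) = 509/(((1/2)*(25 - 7719 + 2*29791 + 40*961)/26)) = 509/(((1/2)*(1/26)*(25 - 7719 + 59582 + 38440))) = 509/(((1/2)*(1/26)*90328)) = 509/(22582/13) = 509*(13/22582) = 6617/22582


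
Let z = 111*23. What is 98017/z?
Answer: 98017/2553 ≈ 38.393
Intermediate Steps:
z = 2553
98017/z = 98017/2553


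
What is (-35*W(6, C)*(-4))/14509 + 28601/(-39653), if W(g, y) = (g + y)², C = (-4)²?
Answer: 206537761/52302307 ≈ 3.9489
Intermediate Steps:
C = 16
(-35*W(6, C)*(-4))/14509 + 28601/(-39653) = (-35*(6 + 16)²*(-4))/14509 + 28601/(-39653) = (-35*22²*(-4))*(1/14509) + 28601*(-1/39653) = (-35*484*(-4))*(1/14509) - 28601/39653 = -16940*(-4)*(1/14509) - 28601/39653 = 67760*(1/14509) - 28601/39653 = 6160/1319 - 28601/39653 = 206537761/52302307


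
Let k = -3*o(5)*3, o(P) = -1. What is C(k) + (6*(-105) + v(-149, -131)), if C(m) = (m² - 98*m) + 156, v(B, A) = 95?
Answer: -1180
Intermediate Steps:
k = 9 (k = -3*(-1)*3 = 3*3 = 9)
C(m) = 156 + m² - 98*m
C(k) + (6*(-105) + v(-149, -131)) = (156 + 9² - 98*9) + (6*(-105) + 95) = (156 + 81 - 882) + (-630 + 95) = -645 - 535 = -1180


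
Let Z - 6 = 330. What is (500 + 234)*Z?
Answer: 246624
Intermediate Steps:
Z = 336 (Z = 6 + 330 = 336)
(500 + 234)*Z = (500 + 234)*336 = 734*336 = 246624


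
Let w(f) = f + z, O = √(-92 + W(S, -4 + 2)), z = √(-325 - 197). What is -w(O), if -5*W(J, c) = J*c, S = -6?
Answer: I*(-15*√58 - 2*√590)/5 ≈ -32.563*I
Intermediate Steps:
W(J, c) = -J*c/5
z = 3*I*√58 (z = √(-522) = 3*I*√58 ≈ 22.847*I)
O = 2*I*√590/5 (O = √(-92 - ⅕*(-6)*(-4 + 2)) = √(-92 - ⅕*(-6)*(-2)) = √(-92 - 12/5) = √(-472/5) = 2*I*√590/5 ≈ 9.716*I)
w(f) = f + 3*I*√58
-w(O) = -(2*I*√590/5 + 3*I*√58) = -(3*I*√58 + 2*I*√590/5) = -3*I*√58 - 2*I*√590/5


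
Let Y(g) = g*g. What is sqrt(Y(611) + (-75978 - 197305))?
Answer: sqrt(100038) ≈ 316.29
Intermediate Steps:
Y(g) = g**2
sqrt(Y(611) + (-75978 - 197305)) = sqrt(611**2 + (-75978 - 197305)) = sqrt(373321 - 273283) = sqrt(100038)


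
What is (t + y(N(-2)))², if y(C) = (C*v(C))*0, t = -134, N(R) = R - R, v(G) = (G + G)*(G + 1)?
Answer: 17956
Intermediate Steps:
v(G) = 2*G*(1 + G) (v(G) = (2*G)*(1 + G) = 2*G*(1 + G))
N(R) = 0
y(C) = 0 (y(C) = (C*(2*C*(1 + C)))*0 = (2*C²*(1 + C))*0 = 0)
(t + y(N(-2)))² = (-134 + 0)² = (-134)² = 17956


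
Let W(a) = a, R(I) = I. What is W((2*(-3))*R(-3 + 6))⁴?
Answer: 104976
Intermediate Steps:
W((2*(-3))*R(-3 + 6))⁴ = ((2*(-3))*(-3 + 6))⁴ = (-6*3)⁴ = (-18)⁴ = 104976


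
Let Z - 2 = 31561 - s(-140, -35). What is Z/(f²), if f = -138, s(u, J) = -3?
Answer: 5261/3174 ≈ 1.6575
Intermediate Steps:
Z = 31566 (Z = 2 + (31561 - 1*(-3)) = 2 + (31561 + 3) = 2 + 31564 = 31566)
Z/(f²) = 31566/((-138)²) = 31566/19044 = 31566*(1/19044) = 5261/3174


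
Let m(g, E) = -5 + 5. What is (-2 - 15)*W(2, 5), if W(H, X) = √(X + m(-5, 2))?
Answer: -17*√5 ≈ -38.013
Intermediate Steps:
m(g, E) = 0
W(H, X) = √X (W(H, X) = √(X + 0) = √X)
(-2 - 15)*W(2, 5) = (-2 - 15)*√5 = -17*√5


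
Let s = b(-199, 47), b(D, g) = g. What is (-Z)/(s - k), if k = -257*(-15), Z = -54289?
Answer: -54289/3808 ≈ -14.257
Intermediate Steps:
s = 47
k = 3855
(-Z)/(s - k) = (-1*(-54289))/(47 - 1*3855) = 54289/(47 - 3855) = 54289/(-3808) = 54289*(-1/3808) = -54289/3808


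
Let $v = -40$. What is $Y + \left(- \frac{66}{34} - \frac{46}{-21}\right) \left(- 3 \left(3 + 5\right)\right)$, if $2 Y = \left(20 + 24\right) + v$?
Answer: $- \frac{474}{119} \approx -3.9832$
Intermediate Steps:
$Y = 2$ ($Y = \frac{\left(20 + 24\right) - 40}{2} = \frac{44 - 40}{2} = \frac{1}{2} \cdot 4 = 2$)
$Y + \left(- \frac{66}{34} - \frac{46}{-21}\right) \left(- 3 \left(3 + 5\right)\right) = 2 + \left(- \frac{66}{34} - \frac{46}{-21}\right) \left(- 3 \left(3 + 5\right)\right) = 2 + \left(\left(-66\right) \frac{1}{34} - - \frac{46}{21}\right) \left(\left(-3\right) 8\right) = 2 + \left(- \frac{33}{17} + \frac{46}{21}\right) \left(-24\right) = 2 + \frac{89}{357} \left(-24\right) = 2 - \frac{712}{119} = - \frac{474}{119}$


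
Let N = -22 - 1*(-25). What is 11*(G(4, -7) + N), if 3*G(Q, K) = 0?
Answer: 33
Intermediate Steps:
G(Q, K) = 0 (G(Q, K) = (⅓)*0 = 0)
N = 3 (N = -22 + 25 = 3)
11*(G(4, -7) + N) = 11*(0 + 3) = 11*3 = 33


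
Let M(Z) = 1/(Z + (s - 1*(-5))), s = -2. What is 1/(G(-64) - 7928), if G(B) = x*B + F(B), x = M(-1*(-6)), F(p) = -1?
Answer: -9/71425 ≈ -0.00012601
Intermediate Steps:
M(Z) = 1/(3 + Z) (M(Z) = 1/(Z + (-2 - 1*(-5))) = 1/(Z + (-2 + 5)) = 1/(Z + 3) = 1/(3 + Z))
x = 1/9 (x = 1/(3 - 1*(-6)) = 1/(3 + 6) = 1/9 ≈ 0.11111)
G(B) = -1 + B/9 (G(B) = B/9 - 1 = -1 + B/9)
1/(G(-64) - 7928) = 1/((-1 + (1/9)*(-64)) - 7928) = 1/((-1 - 64/9) - 7928) = 1/(-73/9 - 7928) = 1/(-71425/9) = -9/71425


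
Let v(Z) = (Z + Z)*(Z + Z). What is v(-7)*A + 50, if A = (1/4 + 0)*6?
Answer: 344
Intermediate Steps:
A = 3/2 (A = (¼ + 0)*6 = (¼)*6 = 3/2 ≈ 1.5000)
v(Z) = 4*Z² (v(Z) = (2*Z)*(2*Z) = 4*Z²)
v(-7)*A + 50 = (4*(-7)²)*(3/2) + 50 = (4*49)*(3/2) + 50 = 196*(3/2) + 50 = 294 + 50 = 344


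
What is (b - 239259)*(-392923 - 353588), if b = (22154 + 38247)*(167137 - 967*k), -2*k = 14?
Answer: -7841244828013017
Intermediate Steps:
k = -7 (k = -½*14 = -7)
b = 10504096306 (b = (22154 + 38247)*(167137 - 967*(-7)) = 60401*(167137 + 6769) = 60401*173906 = 10504096306)
(b - 239259)*(-392923 - 353588) = (10504096306 - 239259)*(-392923 - 353588) = 10503857047*(-746511) = -7841244828013017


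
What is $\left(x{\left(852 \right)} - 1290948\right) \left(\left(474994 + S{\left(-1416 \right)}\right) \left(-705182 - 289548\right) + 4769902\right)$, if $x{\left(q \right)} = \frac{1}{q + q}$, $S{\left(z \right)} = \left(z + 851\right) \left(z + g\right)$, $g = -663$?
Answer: $\frac{902419734947328159947}{426} \approx 2.1184 \cdot 10^{18}$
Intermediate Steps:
$S{\left(z \right)} = \left(-663 + z\right) \left(851 + z\right)$ ($S{\left(z \right)} = \left(z + 851\right) \left(z - 663\right) = \left(851 + z\right) \left(-663 + z\right) = \left(-663 + z\right) \left(851 + z\right)$)
$x{\left(q \right)} = \frac{1}{2 q}$
$\left(x{\left(852 \right)} - 1290948\right) \left(\left(474994 + S{\left(-1416 \right)}\right) \left(-705182 - 289548\right) + 4769902\right) = \left(\frac{1}{2 \cdot 852} - 1290948\right) \left(\left(474994 + \left(-564213 + \left(-1416\right)^{2} + 188 \left(-1416\right)\right)\right) \left(-705182 - 289548\right) + 4769902\right) = \left(\frac{1}{2} \cdot \frac{1}{852} - 1290948\right) \left(\left(474994 - -1174635\right) \left(-994730\right) + 4769902\right) = \left(\frac{1}{1704} - 1290948\right) \left(\left(474994 + 1174635\right) \left(-994730\right) + 4769902\right) = - \frac{2199775391 \left(1649629 \left(-994730\right) + 4769902\right)}{1704} = - \frac{2199775391 \left(-1640935455170 + 4769902\right)}{1704} = \left(- \frac{2199775391}{1704}\right) \left(-1640930685268\right) = \frac{902419734947328159947}{426}$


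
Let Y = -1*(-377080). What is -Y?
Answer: -377080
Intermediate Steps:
Y = 377080
-Y = -1*377080 = -377080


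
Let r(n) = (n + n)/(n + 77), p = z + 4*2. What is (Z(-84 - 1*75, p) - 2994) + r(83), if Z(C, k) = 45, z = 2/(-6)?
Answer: -235837/80 ≈ -2948.0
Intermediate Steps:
z = -⅓ (z = 2*(-⅙) = -⅓ ≈ -0.33333)
p = 23/3 (p = -⅓ + 4*2 = -⅓ + 8 = 23/3 ≈ 7.6667)
r(n) = 2*n/(77 + n) (r(n) = (2*n)/(77 + n) = 2*n/(77 + n))
(Z(-84 - 1*75, p) - 2994) + r(83) = (45 - 2994) + 2*83/(77 + 83) = -2949 + 2*83/160 = -2949 + 2*83*(1/160) = -2949 + 83/80 = -235837/80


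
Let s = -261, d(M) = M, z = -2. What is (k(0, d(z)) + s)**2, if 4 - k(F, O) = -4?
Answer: 64009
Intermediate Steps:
k(F, O) = 8 (k(F, O) = 4 - 1*(-4) = 4 + 4 = 8)
(k(0, d(z)) + s)**2 = (8 - 261)**2 = (-253)**2 = 64009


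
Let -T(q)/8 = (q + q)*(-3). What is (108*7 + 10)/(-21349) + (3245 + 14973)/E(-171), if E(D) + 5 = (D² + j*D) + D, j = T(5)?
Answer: -398108932/255654275 ≈ -1.5572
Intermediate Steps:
T(q) = 48*q (T(q) = -8*(q + q)*(-3) = -8*2*q*(-3) = -(-48)*q = 48*q)
j = 240 (j = 48*5 = 240)
E(D) = -5 + D² + 241*D (E(D) = -5 + ((D² + 240*D) + D) = -5 + (D² + 241*D) = -5 + D² + 241*D)
(108*7 + 10)/(-21349) + (3245 + 14973)/E(-171) = (108*7 + 10)/(-21349) + (3245 + 14973)/(-5 + (-171)² + 241*(-171)) = (756 + 10)*(-1/21349) + 18218/(-5 + 29241 - 41211) = 766*(-1/21349) + 18218/(-11975) = -766/21349 + 18218*(-1/11975) = -766/21349 - 18218/11975 = -398108932/255654275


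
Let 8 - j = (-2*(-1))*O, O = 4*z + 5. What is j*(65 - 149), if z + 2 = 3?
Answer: 840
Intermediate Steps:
z = 1 (z = -2 + 3 = 1)
O = 9 (O = 4*1 + 5 = 4 + 5 = 9)
j = -10 (j = 8 - (-2*(-1))*9 = 8 - 2*9 = 8 - 1*18 = 8 - 18 = -10)
j*(65 - 149) = -10*(65 - 149) = -10*(-84) = 840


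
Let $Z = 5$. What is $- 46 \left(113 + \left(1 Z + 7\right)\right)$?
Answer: $-5750$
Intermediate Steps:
$- 46 \left(113 + \left(1 Z + 7\right)\right) = - 46 \left(113 + \left(1 \cdot 5 + 7\right)\right) = - 46 \left(113 + \left(5 + 7\right)\right) = - 46 \left(113 + 12\right) = \left(-46\right) 125 = -5750$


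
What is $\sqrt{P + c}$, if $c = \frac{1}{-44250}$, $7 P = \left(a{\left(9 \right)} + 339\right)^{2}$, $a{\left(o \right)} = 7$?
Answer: $\frac{\sqrt{65635194783270}}{61950} \approx 130.78$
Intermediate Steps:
$P = \frac{119716}{7}$ ($P = \frac{\left(7 + 339\right)^{2}}{7} = \frac{346^{2}}{7} = \frac{1}{7} \cdot 119716 = \frac{119716}{7} \approx 17102.0$)
$c = - \frac{1}{44250} \approx -2.2599 \cdot 10^{-5}$
$\sqrt{P + c} = \sqrt{\frac{119716}{7} - \frac{1}{44250}} = \sqrt{\frac{5297432993}{309750}} = \frac{\sqrt{65635194783270}}{61950}$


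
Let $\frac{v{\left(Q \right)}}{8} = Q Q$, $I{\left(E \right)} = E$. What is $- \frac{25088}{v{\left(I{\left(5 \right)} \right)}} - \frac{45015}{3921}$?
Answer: $- \frac{4473877}{32675} \approx -136.92$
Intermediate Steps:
$v{\left(Q \right)} = 8 Q^{2}$ ($v{\left(Q \right)} = 8 Q Q = 8 Q^{2}$)
$- \frac{25088}{v{\left(I{\left(5 \right)} \right)}} - \frac{45015}{3921} = - \frac{25088}{8 \cdot 5^{2}} - \frac{45015}{3921} = - \frac{25088}{8 \cdot 25} - \frac{15005}{1307} = - \frac{25088}{200} - \frac{15005}{1307} = \left(-25088\right) \frac{1}{200} - \frac{15005}{1307} = - \frac{3136}{25} - \frac{15005}{1307} = - \frac{4473877}{32675}$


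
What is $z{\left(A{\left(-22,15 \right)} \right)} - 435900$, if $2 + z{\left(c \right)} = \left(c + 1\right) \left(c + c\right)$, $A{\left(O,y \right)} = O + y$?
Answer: $-435818$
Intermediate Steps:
$z{\left(c \right)} = -2 + 2 c \left(1 + c\right)$ ($z{\left(c \right)} = -2 + \left(c + 1\right) \left(c + c\right) = -2 + \left(1 + c\right) 2 c = -2 + 2 c \left(1 + c\right)$)
$z{\left(A{\left(-22,15 \right)} \right)} - 435900 = \left(-2 + 2 \left(-22 + 15\right) + 2 \left(-22 + 15\right)^{2}\right) - 435900 = \left(-2 + 2 \left(-7\right) + 2 \left(-7\right)^{2}\right) - 435900 = \left(-2 - 14 + 2 \cdot 49\right) - 435900 = \left(-2 - 14 + 98\right) - 435900 = 82 - 435900 = -435818$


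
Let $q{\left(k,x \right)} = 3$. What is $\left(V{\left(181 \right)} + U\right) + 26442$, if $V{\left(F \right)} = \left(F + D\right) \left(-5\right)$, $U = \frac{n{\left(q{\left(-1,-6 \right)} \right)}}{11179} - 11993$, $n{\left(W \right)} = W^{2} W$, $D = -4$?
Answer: $\frac{151631983}{11179} \approx 13564.0$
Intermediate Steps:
$n{\left(W \right)} = W^{3}$
$U = - \frac{134069720}{11179}$ ($U = \frac{3^{3}}{11179} - 11993 = 27 \cdot \frac{1}{11179} - 11993 = \frac{27}{11179} - 11993 = - \frac{134069720}{11179} \approx -11993.0$)
$V{\left(F \right)} = 20 - 5 F$ ($V{\left(F \right)} = \left(F - 4\right) \left(-5\right) = \left(-4 + F\right) \left(-5\right) = 20 - 5 F$)
$\left(V{\left(181 \right)} + U\right) + 26442 = \left(\left(20 - 905\right) - \frac{134069720}{11179}\right) + 26442 = \left(-885 - \frac{134069720}{11179}\right) + 26442 = - \frac{143963135}{11179} + 26442 = \frac{151631983}{11179}$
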